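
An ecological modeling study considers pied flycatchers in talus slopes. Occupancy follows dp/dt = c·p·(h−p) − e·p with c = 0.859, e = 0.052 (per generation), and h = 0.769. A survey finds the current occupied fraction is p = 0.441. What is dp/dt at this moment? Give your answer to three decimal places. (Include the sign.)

Colonization term: c·p·(h−p) = 0.859×0.441×0.3280 = 0.12425.
Extinction term: e·p = 0.02293.
dp/dt = 0.12425 − 0.02293 = 0.10132.

0.101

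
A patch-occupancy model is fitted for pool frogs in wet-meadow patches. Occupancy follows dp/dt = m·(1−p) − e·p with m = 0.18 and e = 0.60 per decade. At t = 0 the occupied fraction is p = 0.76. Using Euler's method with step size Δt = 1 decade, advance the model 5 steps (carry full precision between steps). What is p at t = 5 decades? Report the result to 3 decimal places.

0.231

Update rule: p ← p + [m·(1−p) − e·p]·Δt with Δt = 1.
step 1: Δp = -0.41280, p = 0.34720
step 2: Δp = -0.09082, p = 0.25638
step 3: Δp = -0.01998, p = 0.23640
step 4: Δp = -0.00440, p = 0.23201
step 5: Δp = -0.00097, p = 0.23104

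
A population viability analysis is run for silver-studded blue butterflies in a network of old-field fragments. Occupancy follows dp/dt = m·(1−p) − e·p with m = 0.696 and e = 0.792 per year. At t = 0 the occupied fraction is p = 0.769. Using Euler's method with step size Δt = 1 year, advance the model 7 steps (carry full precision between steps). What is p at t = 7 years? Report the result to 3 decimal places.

0.466

Update rule: p ← p + [m·(1−p) − e·p]·Δt with Δt = 1.
step 1: Δp = -0.44827, p = 0.32073
step 2: Δp = +0.21876, p = 0.53948
step 3: Δp = -0.10675, p = 0.43273
step 4: Δp = +0.05210, p = 0.48483
step 5: Δp = -0.02542, p = 0.45940
step 6: Δp = +0.01241, p = 0.47181
step 7: Δp = -0.00605, p = 0.46576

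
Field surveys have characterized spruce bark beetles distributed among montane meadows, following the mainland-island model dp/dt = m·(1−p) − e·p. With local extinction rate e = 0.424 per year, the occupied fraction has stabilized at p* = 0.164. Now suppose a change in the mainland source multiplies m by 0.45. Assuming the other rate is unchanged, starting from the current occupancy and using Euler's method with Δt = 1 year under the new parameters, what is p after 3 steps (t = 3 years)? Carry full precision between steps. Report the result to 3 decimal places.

Balance m(1−p*) = e·p* gives m = e·p*/(1−p*) = 0.424×0.16400/0.83600 = 0.08318.
Starting from p₀ = 0.16400; update p ← p + (dp/dt)·Δt with the new parameters.
  1  |  dp/dt·Δt = -0.038245  |  p_1 = 0.125755
  2  |  dp/dt·Δt = -0.020598  |  p_2 = 0.105158
  3  |  dp/dt·Δt = -0.011093  |  p_3 = 0.094064

0.094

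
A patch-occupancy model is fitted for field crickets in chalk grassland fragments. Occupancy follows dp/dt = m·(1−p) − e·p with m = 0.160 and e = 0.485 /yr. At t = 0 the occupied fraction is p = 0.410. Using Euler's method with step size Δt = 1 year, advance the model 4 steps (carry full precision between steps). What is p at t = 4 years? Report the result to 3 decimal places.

Update rule: p ← p + [m·(1−p) − e·p]·Δt with Δt = 1.
step 1: Δp = -0.10445, p = 0.30555
step 2: Δp = -0.03708, p = 0.26847
step 3: Δp = -0.01316, p = 0.25531
step 4: Δp = -0.00467, p = 0.25063

0.251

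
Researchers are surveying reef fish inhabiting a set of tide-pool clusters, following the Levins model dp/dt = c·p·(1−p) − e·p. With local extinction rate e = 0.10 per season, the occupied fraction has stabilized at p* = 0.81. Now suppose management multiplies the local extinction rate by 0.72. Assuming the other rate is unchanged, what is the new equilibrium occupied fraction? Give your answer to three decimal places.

0.863

Balance c(1−p*) = e gives c = e/(1 − 0.81000) = 0.10/0.19000 = 0.52632.
New p* = 1 − e/c = 1 − 0.07200/0.52632 = 0.86320.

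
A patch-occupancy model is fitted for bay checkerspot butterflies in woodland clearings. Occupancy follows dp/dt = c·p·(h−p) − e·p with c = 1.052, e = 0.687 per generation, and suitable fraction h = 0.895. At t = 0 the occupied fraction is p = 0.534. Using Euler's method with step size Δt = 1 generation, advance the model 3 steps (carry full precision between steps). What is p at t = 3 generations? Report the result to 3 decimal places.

0.294

Update rule: p ← p + [c·p·(h−p) − e·p]·Δt with Δt = 1.
step 1: Δp = -0.16406, p = 0.36994
step 2: Δp = -0.04981, p = 0.32013
step 3: Δp = -0.02633, p = 0.29381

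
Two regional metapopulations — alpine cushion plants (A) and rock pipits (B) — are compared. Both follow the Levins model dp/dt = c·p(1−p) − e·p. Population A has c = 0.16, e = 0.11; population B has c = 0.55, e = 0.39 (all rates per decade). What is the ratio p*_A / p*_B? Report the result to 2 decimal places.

1.07

A: p*_A = 1 − 0.11/0.16 = 0.3125.
B: p*_B = 1 − 0.39/0.55 = 0.2909.
p*_A / p*_B = 0.3125/0.2909 = 1.0742.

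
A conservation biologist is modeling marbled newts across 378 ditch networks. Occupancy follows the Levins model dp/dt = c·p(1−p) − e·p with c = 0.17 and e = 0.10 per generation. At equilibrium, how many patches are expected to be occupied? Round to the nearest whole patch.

156

p* = 1 − e/c = 1 − 0.10/0.17 = 0.4118.
Expected occupied patches = N × p* = 378 × 0.4118 = 155.65 ≈ 156.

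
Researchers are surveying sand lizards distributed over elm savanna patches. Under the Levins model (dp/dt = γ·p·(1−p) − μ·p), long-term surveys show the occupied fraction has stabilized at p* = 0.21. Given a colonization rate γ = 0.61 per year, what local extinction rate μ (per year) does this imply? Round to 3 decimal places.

0.482

At equilibrium γ(1−p*) = μ.
μ = 0.61 × (1 − 0.21) = 0.61 × 0.7900 = 0.4819.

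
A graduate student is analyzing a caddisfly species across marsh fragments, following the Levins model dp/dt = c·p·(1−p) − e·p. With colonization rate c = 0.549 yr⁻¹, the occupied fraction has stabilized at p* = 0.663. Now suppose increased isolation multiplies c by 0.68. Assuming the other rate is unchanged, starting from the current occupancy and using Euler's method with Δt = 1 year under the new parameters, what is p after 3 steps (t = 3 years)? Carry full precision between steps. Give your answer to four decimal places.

0.5756

Balance c(1−p*) = e gives e = 0.549×(1 − 0.66300) = 0.18501.
Starting from p₀ = 0.66300; update p ← p + (dp/dt)·Δt with the new parameters.
  1  |  dp/dt·Δt = -0.039252  |  p_1 = 0.623748
  2  |  dp/dt·Δt = -0.027788  |  p_2 = 0.595959
  3  |  dp/dt·Δt = -0.020368  |  p_3 = 0.575592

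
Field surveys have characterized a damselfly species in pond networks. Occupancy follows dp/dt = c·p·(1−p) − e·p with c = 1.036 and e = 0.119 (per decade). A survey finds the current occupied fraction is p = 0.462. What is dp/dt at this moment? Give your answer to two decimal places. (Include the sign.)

Colonization term: c·p·(1−p) = 1.036×0.462×0.5380 = 0.25750.
Extinction term: e·p = 0.05498.
dp/dt = 0.25750 − 0.05498 = 0.20253.

0.20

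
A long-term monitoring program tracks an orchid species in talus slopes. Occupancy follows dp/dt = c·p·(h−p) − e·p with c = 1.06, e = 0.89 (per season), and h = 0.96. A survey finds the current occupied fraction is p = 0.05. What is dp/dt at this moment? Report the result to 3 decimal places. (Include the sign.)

0.004

Colonization term: c·p·(h−p) = 1.06×0.05×0.9100 = 0.04823.
Extinction term: e·p = 0.04450.
dp/dt = 0.04823 − 0.04450 = 0.00373.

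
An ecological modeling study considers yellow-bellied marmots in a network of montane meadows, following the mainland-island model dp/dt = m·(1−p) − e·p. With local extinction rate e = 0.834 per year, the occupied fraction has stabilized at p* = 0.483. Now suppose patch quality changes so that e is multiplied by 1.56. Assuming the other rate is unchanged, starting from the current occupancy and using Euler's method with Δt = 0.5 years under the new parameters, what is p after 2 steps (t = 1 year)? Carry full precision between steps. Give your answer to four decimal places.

0.3747

Balance m(1−p*) = e·p* gives m = e·p*/(1−p*) = 0.834×0.48300/0.51700 = 0.77915.
Starting from p₀ = 0.48300; update p ← p + (dp/dt)·Δt with the new parameters.
step 1: Δp = -0.11279, p = 0.37021
step 2: Δp = +0.00452, p = 0.37473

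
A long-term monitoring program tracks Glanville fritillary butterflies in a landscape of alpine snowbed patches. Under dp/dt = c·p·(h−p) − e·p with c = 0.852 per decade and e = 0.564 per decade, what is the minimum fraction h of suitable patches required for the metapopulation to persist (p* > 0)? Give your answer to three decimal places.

p* = h − e/c is positive only when h > e/c.
h_min = e/c = 0.564/0.852 = 0.6620.

0.662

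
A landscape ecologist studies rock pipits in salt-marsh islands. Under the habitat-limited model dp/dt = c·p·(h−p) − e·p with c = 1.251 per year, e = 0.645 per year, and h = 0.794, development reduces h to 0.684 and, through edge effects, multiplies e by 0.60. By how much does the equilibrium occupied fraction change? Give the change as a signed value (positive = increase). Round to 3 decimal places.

0.096

Before: p* = h − e/c = 0.794 − 0.645/1.251 = 0.794 − 0.5156 = 0.2784.
After: c = 1.251, e = 0.387, h = 0.684; p* = 0.684 − 0.387/1.251 = 0.3746.
Δp* = 0.3746 − 0.2784 = +0.0962.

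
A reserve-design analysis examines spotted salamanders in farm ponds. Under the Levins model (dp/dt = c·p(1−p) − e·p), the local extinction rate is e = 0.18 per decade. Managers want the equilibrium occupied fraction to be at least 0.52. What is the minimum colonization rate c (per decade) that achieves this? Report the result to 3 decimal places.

p* = 1 − e/c ≥ 0.52 requires e/c ≤ 0.4800, i.e. c ≥ e/0.4800.
c_min = 0.18/0.4800 = 0.3750.

0.375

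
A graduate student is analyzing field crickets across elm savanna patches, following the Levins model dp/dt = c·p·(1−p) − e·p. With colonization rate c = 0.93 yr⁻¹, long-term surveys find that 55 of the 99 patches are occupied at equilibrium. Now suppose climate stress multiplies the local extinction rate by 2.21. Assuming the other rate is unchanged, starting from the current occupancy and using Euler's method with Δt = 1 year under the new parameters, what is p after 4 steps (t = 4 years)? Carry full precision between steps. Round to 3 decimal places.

Observed p* = 55/99 = 0.55556.
Balance c(1−p*) = e gives e = 0.93×(1 − 0.55556) = 0.41333.
Starting from p₀ = 0.55556; update p ← p + (dp/dt)·Δt with the new parameters.
step 1: Δp = -0.27785, p = 0.27770
step 2: Δp = -0.06713, p = 0.21057
step 3: Δp = -0.03776, p = 0.17282
step 4: Δp = -0.02492, p = 0.14790

0.148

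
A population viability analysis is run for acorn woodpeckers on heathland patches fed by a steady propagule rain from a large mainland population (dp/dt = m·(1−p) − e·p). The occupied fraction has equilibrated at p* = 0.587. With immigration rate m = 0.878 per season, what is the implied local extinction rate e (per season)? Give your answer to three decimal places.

0.618

At equilibrium m(1−p*) = e·p*, so e = m(1−p*)/p*.
e = 0.878 × 0.4130 / 0.587 = 0.6177.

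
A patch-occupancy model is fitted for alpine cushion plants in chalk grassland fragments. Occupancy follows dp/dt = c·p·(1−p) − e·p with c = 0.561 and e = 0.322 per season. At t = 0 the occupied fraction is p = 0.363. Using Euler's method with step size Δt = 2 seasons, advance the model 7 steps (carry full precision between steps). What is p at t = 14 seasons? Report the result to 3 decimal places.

Update rule: p ← p + [c·p·(1−p) − e·p]·Δt with Δt = 2.
t = 2: p = 0.36300 + (+0.02567) = 0.38867
t = 4: p = 0.38867 + (+0.01629) = 0.40496
t = 6: p = 0.40496 + (+0.00957) = 0.41453
t = 8: p = 0.41453 + (+0.00535) = 0.41988
t = 10: p = 0.41988 + (+0.00290) = 0.42277
t = 12: p = 0.42277 + (+0.00154) = 0.42432
t = 14: p = 0.42432 + (+0.00081) = 0.42513

0.425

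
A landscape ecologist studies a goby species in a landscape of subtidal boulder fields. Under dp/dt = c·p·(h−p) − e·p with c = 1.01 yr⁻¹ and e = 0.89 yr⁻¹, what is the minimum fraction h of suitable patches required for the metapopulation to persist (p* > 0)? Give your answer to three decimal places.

0.881

p* = h − e/c is positive only when h > e/c.
h_min = e/c = 0.89/1.01 = 0.8812.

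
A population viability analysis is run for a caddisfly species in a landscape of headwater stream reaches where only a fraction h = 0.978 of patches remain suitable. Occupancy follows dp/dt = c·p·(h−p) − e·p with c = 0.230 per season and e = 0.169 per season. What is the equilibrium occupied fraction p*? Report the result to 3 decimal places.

Setting dp/dt = 0 and dividing by p* gives c·(h−p*) = e.
So p* = h − e/c = 0.978 − 0.169/0.230 = 0.978 − 0.7348 = 0.2432.

0.243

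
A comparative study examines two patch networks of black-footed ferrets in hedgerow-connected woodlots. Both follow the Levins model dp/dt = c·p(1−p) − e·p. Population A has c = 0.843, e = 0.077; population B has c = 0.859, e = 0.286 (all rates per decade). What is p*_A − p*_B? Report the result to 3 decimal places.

0.242

A: p*_A = 1 − 0.077/0.843 = 0.9087.
B: p*_B = 1 − 0.286/0.859 = 0.6671.
p*_A − p*_B = 0.9087 − 0.6671 = 0.2416.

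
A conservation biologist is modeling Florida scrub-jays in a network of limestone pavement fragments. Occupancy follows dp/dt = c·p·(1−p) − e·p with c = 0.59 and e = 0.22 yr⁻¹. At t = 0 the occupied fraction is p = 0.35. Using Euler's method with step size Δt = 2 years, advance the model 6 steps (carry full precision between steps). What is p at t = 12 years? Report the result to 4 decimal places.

0.6266

Update rule: p ← p + [c·p·(1−p) − e·p]·Δt with Δt = 2.
  1  |  dp/dt·Δt = +0.114450  |  p_1 = 0.464450
  2  |  dp/dt·Δt = +0.089151  |  p_2 = 0.553601
  3  |  dp/dt·Δt = +0.048026  |  p_3 = 0.601626
  4  |  dp/dt·Δt = +0.018098  |  p_4 = 0.619724
  5  |  dp/dt·Δt = +0.005408  |  p_5 = 0.625131
  6  |  dp/dt·Δt = +0.001466  |  p_6 = 0.626597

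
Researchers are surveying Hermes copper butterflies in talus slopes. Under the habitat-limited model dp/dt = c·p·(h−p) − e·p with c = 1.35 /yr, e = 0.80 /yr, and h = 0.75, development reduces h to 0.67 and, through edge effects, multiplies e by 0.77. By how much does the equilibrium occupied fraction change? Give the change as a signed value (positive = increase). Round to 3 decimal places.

Before: p* = h − e/c = 0.75 − 0.80/1.35 = 0.75 − 0.5926 = 0.1574.
After: c = 1.35, e = 0.616, h = 0.67; p* = 0.67 − 0.616/1.35 = 0.2137.
Δp* = 0.2137 − 0.1574 = +0.0563.

0.056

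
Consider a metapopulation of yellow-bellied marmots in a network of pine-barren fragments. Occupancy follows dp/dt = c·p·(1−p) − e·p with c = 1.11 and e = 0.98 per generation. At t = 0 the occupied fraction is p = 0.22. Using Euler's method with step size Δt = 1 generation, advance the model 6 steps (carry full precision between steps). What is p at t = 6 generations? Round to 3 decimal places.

Update rule: p ← p + [c·p·(1−p) − e·p]·Δt with Δt = 1.
step 1: Δp = -0.02512, p = 0.19488
step 2: Δp = -0.01682, p = 0.17806
step 3: Δp = -0.01204, p = 0.16601
step 4: Δp = -0.00901, p = 0.15700
step 5: Δp = -0.00695, p = 0.15005
step 6: Δp = -0.00549, p = 0.14457

0.145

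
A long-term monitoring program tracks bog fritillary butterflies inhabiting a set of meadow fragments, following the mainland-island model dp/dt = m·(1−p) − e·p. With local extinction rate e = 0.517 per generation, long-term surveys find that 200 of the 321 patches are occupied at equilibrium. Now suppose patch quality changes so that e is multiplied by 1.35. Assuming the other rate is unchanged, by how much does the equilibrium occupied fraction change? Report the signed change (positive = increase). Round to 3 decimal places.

-0.073

Observed p* = 200/321 = 0.62305.
Balance m(1−p*) = e·p* gives m = e·p*/(1−p*) = 0.517×0.62305/0.37695 = 0.85453.
New p* = m/(m+e) = 0.85453/(0.85453+0.69795) = 0.55043.
Δp* = 0.55043 − 0.62305 = -0.07262.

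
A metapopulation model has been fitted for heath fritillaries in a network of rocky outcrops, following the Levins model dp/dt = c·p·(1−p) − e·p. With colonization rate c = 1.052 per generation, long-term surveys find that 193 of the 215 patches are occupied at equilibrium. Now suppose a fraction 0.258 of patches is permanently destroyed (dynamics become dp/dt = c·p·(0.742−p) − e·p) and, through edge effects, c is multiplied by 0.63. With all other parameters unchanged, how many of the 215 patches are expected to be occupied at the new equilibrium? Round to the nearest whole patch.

Observed p* = 193/215 = 0.89767.
Balance c(1−p*) = e gives e = 1.052×(1 − 0.89767) = 0.10765.
New p* = 0.742 − e/c = 0.742 − 0.10765/0.66276 = 0.57957.
Expected occupied = 215 × 0.57957 = 124.61 ≈ 125.

125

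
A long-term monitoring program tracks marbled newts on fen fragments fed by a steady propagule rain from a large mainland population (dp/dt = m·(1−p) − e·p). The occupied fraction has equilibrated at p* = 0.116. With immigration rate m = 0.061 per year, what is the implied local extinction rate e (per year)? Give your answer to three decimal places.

0.465

At equilibrium m(1−p*) = e·p*, so e = m(1−p*)/p*.
e = 0.061 × 0.8840 / 0.116 = 0.4649.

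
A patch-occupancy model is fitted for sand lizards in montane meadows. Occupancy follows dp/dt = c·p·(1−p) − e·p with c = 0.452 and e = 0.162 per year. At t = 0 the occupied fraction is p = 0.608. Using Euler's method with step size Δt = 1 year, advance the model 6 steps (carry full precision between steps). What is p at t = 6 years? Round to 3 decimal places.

0.637

Update rule: p ← p + [c·p·(1−p) − e·p]·Δt with Δt = 1.
  1  |  dp/dt·Δt = +0.009232  |  p_1 = 0.617232
  2  |  dp/dt·Δt = +0.006796  |  p_2 = 0.624028
  3  |  dp/dt·Δt = +0.004954  |  p_3 = 0.628983
  4  |  dp/dt·Δt = +0.003585  |  p_4 = 0.632568
  5  |  dp/dt·Δt = +0.002580  |  p_5 = 0.635148
  6  |  dp/dt·Δt = +0.001850  |  p_6 = 0.636998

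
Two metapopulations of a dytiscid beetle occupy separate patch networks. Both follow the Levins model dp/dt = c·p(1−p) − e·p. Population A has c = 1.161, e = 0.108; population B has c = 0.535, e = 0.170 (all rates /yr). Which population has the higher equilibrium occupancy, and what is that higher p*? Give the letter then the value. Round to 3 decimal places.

A: p*_A = 1 − 0.108/1.161 = 0.9070.
B: p*_B = 1 − 0.170/0.535 = 0.6822.
A is higher at 0.9070.

A, 0.907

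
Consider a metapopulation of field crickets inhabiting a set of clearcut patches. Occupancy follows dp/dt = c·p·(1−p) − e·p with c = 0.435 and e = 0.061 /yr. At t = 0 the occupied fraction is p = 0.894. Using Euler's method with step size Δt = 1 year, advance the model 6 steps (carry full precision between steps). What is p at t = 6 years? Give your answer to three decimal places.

0.862

Update rule: p ← p + [c·p·(1−p) − e·p]·Δt with Δt = 1.
t = 1: p = 0.89400 + (-0.01331) = 0.88069
t = 2: p = 0.88069 + (-0.00801) = 0.87267
t = 3: p = 0.87267 + (-0.00490) = 0.86778
t = 4: p = 0.86778 + (-0.00302) = 0.86475
t = 5: p = 0.86475 + (-0.00187) = 0.86288
t = 6: p = 0.86288 + (-0.00117) = 0.86171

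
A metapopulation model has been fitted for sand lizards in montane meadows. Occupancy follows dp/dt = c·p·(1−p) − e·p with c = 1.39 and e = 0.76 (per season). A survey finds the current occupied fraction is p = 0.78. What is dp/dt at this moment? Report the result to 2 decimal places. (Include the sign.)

Colonization term: c·p·(1−p) = 1.39×0.78×0.2200 = 0.23852.
Extinction term: e·p = 0.59280.
dp/dt = 0.23852 − 0.59280 = -0.35428.

-0.35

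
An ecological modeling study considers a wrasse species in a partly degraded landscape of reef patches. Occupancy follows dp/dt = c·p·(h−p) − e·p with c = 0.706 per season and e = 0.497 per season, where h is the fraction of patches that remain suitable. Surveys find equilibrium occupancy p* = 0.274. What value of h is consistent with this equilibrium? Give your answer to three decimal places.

0.978

At equilibrium c(h−p*) = e, so h = p* + e/c.
h = 0.274 + 0.497/0.706 = 0.274 + 0.7040 = 0.9780.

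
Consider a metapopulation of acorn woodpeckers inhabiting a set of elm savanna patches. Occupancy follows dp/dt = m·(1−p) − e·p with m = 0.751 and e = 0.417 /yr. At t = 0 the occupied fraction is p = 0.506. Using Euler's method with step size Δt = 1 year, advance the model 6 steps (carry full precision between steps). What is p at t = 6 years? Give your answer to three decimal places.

0.643

Update rule: p ← p + [m·(1−p) − e·p]·Δt with Δt = 1.
p: 0.50600 → 0.66599  (Δp = +0.15999)
p: 0.66599 → 0.63911  (Δp = -0.02688)
p: 0.63911 → 0.64363  (Δp = +0.00452)
p: 0.64363 → 0.64287  (Δp = -0.00076)
p: 0.64287 → 0.64300  (Δp = +0.00013)
p: 0.64300 → 0.64298  (Δp = -0.00002)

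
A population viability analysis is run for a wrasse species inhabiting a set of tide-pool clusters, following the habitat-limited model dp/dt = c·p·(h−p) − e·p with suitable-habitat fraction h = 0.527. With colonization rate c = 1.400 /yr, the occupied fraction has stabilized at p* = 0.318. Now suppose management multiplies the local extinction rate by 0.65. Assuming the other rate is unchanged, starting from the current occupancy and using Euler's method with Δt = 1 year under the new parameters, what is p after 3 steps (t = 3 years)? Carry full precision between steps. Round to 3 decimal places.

0.381

Balance c(h−p*) = e gives e = 1.400×(0.527 − 0.31800) = 0.29260.
Starting from p₀ = 0.31800; update p ← p + (dp/dt)·Δt with the new parameters.
  1  |  dp/dt·Δt = +0.032566  |  p_1 = 0.350566
  2  |  dp/dt·Δt = +0.019918  |  p_2 = 0.370485
  3  |  dp/dt·Δt = +0.010719  |  p_3 = 0.381203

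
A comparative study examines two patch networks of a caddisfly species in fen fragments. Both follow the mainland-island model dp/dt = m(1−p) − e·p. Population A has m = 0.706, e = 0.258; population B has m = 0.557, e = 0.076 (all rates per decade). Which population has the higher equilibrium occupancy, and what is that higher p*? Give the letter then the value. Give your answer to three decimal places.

B, 0.880

A: p*_A = m/(m+e) = 0.706/0.9640 = 0.7324.
B: p*_B = 0.557/0.6330 = 0.8799.
B is higher at 0.8799.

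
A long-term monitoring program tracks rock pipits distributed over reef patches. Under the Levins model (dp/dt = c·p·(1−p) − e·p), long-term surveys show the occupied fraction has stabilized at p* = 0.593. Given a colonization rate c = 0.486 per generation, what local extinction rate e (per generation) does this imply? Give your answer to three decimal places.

0.198

At equilibrium c(1−p*) = e.
e = 0.486 × (1 − 0.593) = 0.486 × 0.4070 = 0.1978.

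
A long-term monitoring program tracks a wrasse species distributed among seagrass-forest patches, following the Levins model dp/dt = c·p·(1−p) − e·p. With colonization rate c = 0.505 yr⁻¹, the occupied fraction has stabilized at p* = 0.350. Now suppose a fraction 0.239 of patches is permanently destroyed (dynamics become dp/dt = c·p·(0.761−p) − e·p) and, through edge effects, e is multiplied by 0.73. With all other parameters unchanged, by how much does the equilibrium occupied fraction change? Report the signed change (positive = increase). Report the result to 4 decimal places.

Balance c(1−p*) = e gives e = 0.505×(1 − 0.35000) = 0.32825.
New p* = 0.761 − e/c = 0.761 − 0.23962/0.50500 = 0.28650.
Δp* = 0.28650 − 0.35000 = -0.06350.

-0.0635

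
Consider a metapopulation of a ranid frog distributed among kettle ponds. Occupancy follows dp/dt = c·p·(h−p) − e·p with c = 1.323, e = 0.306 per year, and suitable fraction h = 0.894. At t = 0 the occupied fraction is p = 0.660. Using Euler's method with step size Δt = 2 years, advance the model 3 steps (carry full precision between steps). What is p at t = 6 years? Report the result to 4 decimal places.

Update rule: p ← p + [c·p·(h−p) − e·p]·Δt with Δt = 2.
t = 2: p = 0.66000 + (+0.00473) = 0.66473
t = 4: p = 0.66473 + (-0.00355) = 0.66117
t = 6: p = 0.66117 + (+0.00268) = 0.66386

0.6639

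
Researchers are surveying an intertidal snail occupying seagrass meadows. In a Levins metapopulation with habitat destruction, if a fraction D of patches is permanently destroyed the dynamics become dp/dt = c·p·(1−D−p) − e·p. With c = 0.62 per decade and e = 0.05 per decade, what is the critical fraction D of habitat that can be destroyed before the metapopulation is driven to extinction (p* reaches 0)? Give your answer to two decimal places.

0.92

The nontrivial equilibrium is p* = (1−D) − e/c; extinction occurs when this hits zero.
So D_crit = 1 − e/c = 1 − 0.05/0.62 = 1 − 0.0806 = 0.9194.
This equals the undisturbed p*, a classic result of Lande's extension.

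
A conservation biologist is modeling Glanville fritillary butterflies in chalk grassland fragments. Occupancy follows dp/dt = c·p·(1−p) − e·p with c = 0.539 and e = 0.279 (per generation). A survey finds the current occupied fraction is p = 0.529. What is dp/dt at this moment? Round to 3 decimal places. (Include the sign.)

Colonization term: c·p·(1−p) = 0.539×0.529×0.4710 = 0.13430.
Extinction term: e·p = 0.14759.
dp/dt = 0.13430 − 0.14759 = -0.01329.

-0.013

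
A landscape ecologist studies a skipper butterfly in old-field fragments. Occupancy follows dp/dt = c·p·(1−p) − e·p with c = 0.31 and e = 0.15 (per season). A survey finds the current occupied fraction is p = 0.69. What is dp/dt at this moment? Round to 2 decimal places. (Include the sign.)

Colonization term: c·p·(1−p) = 0.31×0.69×0.3100 = 0.06631.
Extinction term: e·p = 0.10350.
dp/dt = 0.06631 − 0.10350 = -0.03719.

-0.04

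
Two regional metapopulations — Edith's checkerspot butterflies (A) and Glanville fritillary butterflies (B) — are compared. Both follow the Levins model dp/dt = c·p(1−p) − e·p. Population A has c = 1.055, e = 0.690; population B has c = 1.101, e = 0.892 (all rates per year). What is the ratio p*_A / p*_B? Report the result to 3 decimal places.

1.823

A: p*_A = 1 − 0.690/1.055 = 0.3460.
B: p*_B = 1 − 0.892/1.101 = 0.1898.
p*_A / p*_B = 0.3460/0.1898 = 1.8226.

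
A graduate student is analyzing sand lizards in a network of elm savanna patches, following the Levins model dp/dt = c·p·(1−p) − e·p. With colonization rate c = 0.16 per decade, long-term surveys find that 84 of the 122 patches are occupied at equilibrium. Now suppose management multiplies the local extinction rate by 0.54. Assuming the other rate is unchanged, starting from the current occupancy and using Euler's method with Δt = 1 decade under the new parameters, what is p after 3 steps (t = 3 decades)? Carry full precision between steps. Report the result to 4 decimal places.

Observed p* = 84/122 = 0.68852.
Balance c(1−p*) = e gives e = 0.16×(1 − 0.68852) = 0.04984.
Starting from p₀ = 0.68852; update p ← p + (dp/dt)·Δt with the new parameters.
p: 0.68852 → 0.70431  (Δp = +0.01578)
p: 0.70431 → 0.71868  (Δp = +0.01437)
p: 0.71868 → 0.73168  (Δp = +0.01301)

0.7317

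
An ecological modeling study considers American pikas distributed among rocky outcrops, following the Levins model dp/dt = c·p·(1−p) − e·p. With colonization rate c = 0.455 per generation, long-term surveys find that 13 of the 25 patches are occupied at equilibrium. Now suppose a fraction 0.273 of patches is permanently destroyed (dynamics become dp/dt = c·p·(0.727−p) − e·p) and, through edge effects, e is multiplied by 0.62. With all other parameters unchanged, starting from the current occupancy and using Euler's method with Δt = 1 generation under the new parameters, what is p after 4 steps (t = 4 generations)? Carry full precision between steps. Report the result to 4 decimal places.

0.4622

Observed p* = 13/25 = 0.52000.
Balance c(1−p*) = e gives e = 0.455×(1 − 0.52000) = 0.21840.
Starting from p₀ = 0.52000; update p ← p + (dp/dt)·Δt with the new parameters.
p: 0.52000 → 0.49856  (Δp = -0.02144)
p: 0.49856 → 0.48287  (Δp = -0.01569)
p: 0.48287 → 0.47113  (Δp = -0.01175)
p: 0.47113 → 0.46218  (Δp = -0.00894)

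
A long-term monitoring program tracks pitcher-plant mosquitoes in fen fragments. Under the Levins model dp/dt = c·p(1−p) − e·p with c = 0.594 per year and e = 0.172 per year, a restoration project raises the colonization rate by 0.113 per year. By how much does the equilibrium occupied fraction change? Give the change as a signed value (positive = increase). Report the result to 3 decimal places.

0.046

Before: p* = 1 − 0.172/0.594 = 0.7104.
After the change, c = 0.707, e = 0.172, so p* = 1 − 0.172/0.707 = 0.7567.
Δp* = 0.7567 − 0.7104 = +0.0463.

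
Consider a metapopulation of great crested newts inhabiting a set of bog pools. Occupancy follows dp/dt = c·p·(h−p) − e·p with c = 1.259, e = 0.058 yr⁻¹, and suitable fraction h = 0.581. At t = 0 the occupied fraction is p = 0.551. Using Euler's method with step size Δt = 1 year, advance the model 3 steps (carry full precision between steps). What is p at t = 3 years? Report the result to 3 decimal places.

Update rule: p ← p + [c·p·(h−p) − e·p]·Δt with Δt = 1.
t = 1: p = 0.55100 + (-0.01115) = 0.53985
t = 2: p = 0.53985 + (-0.00335) = 0.53651
t = 3: p = 0.53651 + (-0.00106) = 0.53544

0.535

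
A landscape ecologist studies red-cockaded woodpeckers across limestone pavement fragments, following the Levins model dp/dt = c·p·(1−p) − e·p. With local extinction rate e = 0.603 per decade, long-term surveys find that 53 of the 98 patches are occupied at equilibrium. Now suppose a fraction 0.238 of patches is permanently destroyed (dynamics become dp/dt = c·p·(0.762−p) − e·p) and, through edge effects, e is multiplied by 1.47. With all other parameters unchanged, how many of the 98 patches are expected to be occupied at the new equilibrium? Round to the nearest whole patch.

Observed p* = 53/98 = 0.54082.
Balance c(1−p*) = e gives c = e/(1 − 0.54082) = 0.603/0.45918 = 1.31321.
New p* = 0.762 − e/c = 0.762 − 0.88641/1.31321 = 0.08701.
Expected occupied = 98 × 0.08701 = 8.53 ≈ 9.

9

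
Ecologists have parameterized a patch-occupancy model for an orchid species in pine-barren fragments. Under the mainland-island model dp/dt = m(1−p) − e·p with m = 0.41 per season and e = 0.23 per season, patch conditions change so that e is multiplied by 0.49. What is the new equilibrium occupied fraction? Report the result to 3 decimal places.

0.784

Before: p* = 0.41/(0.41+0.23) = 0.6406.
After: m = 0.41, e = 0.1127; p* = 0.41/0.5227 = 0.7844.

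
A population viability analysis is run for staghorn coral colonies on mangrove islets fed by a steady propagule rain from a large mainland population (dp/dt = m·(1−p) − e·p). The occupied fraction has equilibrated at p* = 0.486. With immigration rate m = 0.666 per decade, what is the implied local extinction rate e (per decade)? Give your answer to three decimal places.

At equilibrium m(1−p*) = e·p*, so e = m(1−p*)/p*.
e = 0.666 × 0.5140 / 0.486 = 0.7044.

0.704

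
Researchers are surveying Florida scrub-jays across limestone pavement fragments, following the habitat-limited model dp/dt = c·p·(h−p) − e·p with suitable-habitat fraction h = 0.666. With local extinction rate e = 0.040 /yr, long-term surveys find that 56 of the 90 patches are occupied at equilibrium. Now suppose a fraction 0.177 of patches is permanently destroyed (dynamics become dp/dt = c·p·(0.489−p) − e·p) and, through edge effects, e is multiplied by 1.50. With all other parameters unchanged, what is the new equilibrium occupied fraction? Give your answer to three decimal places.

0.423

Observed p* = 56/90 = 0.62222.
Balance c(h−p*) = e gives c = e/(0.666 − 0.62222) = 0.040/0.04378 = 0.91366.
New p* = 0.489 − e/c = 0.489 − 0.06000/0.91366 = 0.42333.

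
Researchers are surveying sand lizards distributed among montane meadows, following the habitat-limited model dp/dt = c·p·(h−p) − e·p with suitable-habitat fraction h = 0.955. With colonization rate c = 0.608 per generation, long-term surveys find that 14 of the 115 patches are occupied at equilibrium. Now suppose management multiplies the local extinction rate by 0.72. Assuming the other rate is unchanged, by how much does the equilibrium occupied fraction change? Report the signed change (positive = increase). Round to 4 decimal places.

0.2333

Observed p* = 14/115 = 0.12174.
Balance c(h−p*) = e gives e = 0.608×(0.955 − 0.12174) = 0.50662.
New p* = 0.955 − e/c = 0.955 − 0.36477/0.60800 = 0.35505.
Δp* = 0.35505 − 0.12174 = +0.23331.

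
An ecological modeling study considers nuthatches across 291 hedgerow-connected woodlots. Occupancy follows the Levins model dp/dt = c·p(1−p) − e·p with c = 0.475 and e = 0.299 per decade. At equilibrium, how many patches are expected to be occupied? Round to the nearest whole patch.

p* = 1 − e/c = 1 − 0.299/0.475 = 0.3705.
Expected occupied patches = N × p* = 291 × 0.3705 = 107.82 ≈ 108.

108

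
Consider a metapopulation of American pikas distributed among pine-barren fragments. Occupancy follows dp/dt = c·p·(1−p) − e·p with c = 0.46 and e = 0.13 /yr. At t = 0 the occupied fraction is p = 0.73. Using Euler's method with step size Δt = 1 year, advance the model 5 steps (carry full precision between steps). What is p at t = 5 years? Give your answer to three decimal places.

Update rule: p ← p + [c·p·(1−p) − e·p]·Δt with Δt = 1.
t = 1: p = 0.73000 + (-0.00423) = 0.72577
t = 2: p = 0.72577 + (-0.00280) = 0.72297
t = 3: p = 0.72297 + (-0.00186) = 0.72111
t = 4: p = 0.72111 + (-0.00124) = 0.71988
t = 5: p = 0.71988 + (-0.00082) = 0.71906

0.719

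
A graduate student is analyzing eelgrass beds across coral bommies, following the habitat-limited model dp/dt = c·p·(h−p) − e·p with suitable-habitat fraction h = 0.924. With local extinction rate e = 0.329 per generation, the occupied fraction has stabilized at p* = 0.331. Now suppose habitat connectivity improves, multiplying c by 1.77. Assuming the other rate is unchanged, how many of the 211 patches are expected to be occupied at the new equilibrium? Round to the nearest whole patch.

124

Balance c(h−p*) = e gives c = e/(0.924 − 0.33100) = 0.329/0.59300 = 0.55481.
New p* = 0.924 − e/c = 0.924 − 0.32900/0.98201 = 0.58897.
Expected occupied = 211 × 0.58897 = 124.27 ≈ 124.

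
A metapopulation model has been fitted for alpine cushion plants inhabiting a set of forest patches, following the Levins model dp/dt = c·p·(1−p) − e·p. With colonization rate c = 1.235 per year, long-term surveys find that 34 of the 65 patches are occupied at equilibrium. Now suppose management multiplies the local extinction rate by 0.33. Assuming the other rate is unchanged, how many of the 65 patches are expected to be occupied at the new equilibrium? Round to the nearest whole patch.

55

Observed p* = 34/65 = 0.52308.
Balance c(1−p*) = e gives e = 1.235×(1 − 0.52308) = 0.58900.
New p* = 1 − e/c = 1 − 0.19437/1.23500 = 0.84262.
Expected occupied = 65 × 0.84262 = 54.77 ≈ 55.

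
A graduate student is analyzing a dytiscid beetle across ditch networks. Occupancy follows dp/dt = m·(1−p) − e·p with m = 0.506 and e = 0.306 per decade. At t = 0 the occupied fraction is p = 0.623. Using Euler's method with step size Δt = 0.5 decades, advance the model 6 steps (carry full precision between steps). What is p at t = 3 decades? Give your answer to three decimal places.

Update rule: p ← p + [m·(1−p) − e·p]·Δt with Δt = 0.5.
step 1: Δp = +0.00006, p = 0.62306
step 2: Δp = +0.00004, p = 0.62310
step 3: Δp = +0.00002, p = 0.62312
step 4: Δp = +0.00001, p = 0.62313
step 5: Δp = +0.00001, p = 0.62314
step 6: Δp = +0.00000, p = 0.62315

0.623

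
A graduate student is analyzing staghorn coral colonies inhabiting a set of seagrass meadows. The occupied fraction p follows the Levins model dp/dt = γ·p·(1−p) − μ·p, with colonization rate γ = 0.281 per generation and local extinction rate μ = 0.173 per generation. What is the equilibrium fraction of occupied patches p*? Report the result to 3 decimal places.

0.384

At equilibrium, colonization balances extinction: γ·p*·(1−p*) = μ·p*.
So p* = 1 − μ/γ = 1 − 0.173/0.281 = 1 − 0.6157 = 0.3843.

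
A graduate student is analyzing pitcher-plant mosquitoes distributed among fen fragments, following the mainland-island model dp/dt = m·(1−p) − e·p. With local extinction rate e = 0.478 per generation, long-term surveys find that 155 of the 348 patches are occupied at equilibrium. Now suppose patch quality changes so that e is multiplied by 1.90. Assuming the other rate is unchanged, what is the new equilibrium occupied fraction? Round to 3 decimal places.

Observed p* = 155/348 = 0.44540.
Balance m(1−p*) = e·p* gives m = e·p*/(1−p*) = 0.478×0.44540/0.55460 = 0.38388.
New p* = m/(m+e) = 0.38388/(0.38388+0.90820) = 0.29710.

0.297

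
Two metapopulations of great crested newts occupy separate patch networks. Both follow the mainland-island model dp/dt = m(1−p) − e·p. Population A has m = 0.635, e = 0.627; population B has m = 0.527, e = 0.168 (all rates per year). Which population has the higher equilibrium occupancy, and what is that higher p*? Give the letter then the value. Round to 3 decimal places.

B, 0.758

A: p*_A = m/(m+e) = 0.635/1.2620 = 0.5032.
B: p*_B = 0.527/0.6950 = 0.7583.
B is higher at 0.7583.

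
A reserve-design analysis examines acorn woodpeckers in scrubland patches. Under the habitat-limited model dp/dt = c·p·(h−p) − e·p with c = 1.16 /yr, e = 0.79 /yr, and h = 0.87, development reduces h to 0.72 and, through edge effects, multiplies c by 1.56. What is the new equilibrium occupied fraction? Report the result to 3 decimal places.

Before: p* = h − e/c = 0.87 − 0.79/1.16 = 0.87 − 0.6810 = 0.1890.
After: c = 1.8096, e = 0.79, h = 0.72; p* = 0.72 − 0.79/1.8096 = 0.2834.

0.283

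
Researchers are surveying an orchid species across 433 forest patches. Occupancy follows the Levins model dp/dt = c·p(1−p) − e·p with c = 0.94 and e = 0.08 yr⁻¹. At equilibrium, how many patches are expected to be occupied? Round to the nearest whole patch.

396

p* = 1 − e/c = 1 − 0.08/0.94 = 0.9149.
Expected occupied patches = N × p* = 433 × 0.9149 = 396.15 ≈ 396.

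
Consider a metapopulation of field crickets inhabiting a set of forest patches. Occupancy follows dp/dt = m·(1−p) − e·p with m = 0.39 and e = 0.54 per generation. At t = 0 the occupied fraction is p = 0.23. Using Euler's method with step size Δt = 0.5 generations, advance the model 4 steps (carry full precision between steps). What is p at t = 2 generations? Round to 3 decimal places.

0.404

Update rule: p ← p + [m·(1−p) − e·p]·Δt with Δt = 0.5.
  1  |  dp/dt·Δt = +0.088050  |  p_1 = 0.318050
  2  |  dp/dt·Δt = +0.047107  |  p_2 = 0.365157
  3  |  dp/dt·Δt = +0.025202  |  p_3 = 0.390359
  4  |  dp/dt·Δt = +0.013483  |  p_4 = 0.403842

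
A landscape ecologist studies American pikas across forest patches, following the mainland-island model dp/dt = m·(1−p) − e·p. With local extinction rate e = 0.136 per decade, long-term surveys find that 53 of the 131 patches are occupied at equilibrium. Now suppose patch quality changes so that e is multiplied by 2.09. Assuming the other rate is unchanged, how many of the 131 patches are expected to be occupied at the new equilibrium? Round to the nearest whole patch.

Observed p* = 53/131 = 0.40458.
Balance m(1−p*) = e·p* gives m = e·p*/(1−p*) = 0.136×0.40458/0.59542 = 0.09241.
New p* = m/(m+e) = 0.09241/(0.09241+0.28424) = 0.24535.
Expected occupied = 131 × 0.24535 = 32.14 ≈ 32.

32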